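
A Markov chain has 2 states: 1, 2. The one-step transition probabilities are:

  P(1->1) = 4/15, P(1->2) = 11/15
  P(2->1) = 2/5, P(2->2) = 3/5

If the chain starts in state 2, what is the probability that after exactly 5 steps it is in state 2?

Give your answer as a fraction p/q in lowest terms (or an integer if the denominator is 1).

Answer: 163783/253125

Derivation:
Computing P^5 by repeated multiplication:
P^1 =
  1: [4/15, 11/15]
  2: [2/5, 3/5]
P^2 =
  1: [82/225, 143/225]
  2: [26/75, 49/75]
P^3 =
  1: [1186/3375, 2189/3375]
  2: [398/1125, 727/1125]
P^4 =
  1: [17878/50625, 32747/50625]
  2: [5954/16875, 10921/16875]
P^5 =
  1: [267994/759375, 491381/759375]
  2: [89342/253125, 163783/253125]

(P^5)[2 -> 2] = 163783/253125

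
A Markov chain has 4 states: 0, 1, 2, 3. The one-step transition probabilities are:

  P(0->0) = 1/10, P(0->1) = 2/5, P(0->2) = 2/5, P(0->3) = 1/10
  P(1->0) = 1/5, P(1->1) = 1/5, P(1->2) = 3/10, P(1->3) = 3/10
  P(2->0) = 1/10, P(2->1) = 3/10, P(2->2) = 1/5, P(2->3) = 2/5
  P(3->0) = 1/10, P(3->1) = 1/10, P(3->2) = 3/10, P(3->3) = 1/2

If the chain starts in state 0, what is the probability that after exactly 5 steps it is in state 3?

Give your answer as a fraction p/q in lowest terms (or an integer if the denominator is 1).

Answer: 18969/50000

Derivation:
Computing P^5 by repeated multiplication:
P^1 =
  0: [1/10, 2/5, 2/5, 1/10]
  1: [1/5, 1/5, 3/10, 3/10]
  2: [1/10, 3/10, 1/5, 2/5]
  3: [1/10, 1/10, 3/10, 1/2]
P^2 =
  0: [7/50, 1/4, 27/100, 17/50]
  1: [3/25, 6/25, 29/100, 7/20]
  2: [13/100, 1/5, 29/100, 19/50]
  3: [11/100, 1/5, 7/25, 41/100]
P^3 =
  0: [1/8, 221/1000, 287/1000, 367/1000]
  1: [31/250, 109/500, 283/1000, 3/8]
  2: [3/25, 217/1000, 71/250, 379/1000]
  3: [3/25, 209/1000, 283/1000, 97/250]
P^4 =
  0: [1221/10000, 217/1000, 1419/5000, 3771/10000]
  1: [609/5000, 539/2500, 2841/10000, 757/2000]
  2: [1217/10000, 429/2000, 709/2500, 1901/5000]
  3: [1209/10000, 427/2000, 2837/10000, 3819/10000]
P^5 =
  0: [1217/10000, 21509/100000, 28383/100000, 18969/50000]
  1: [3039/25000, 5373/25000, 28377/100000, 1519/4000]
  2: [2429/20000, 5367/25000, 28381/100000, 19003/50000]
  3: [2427/20000, 5359/25000, 7093/25000, 38057/100000]

(P^5)[0 -> 3] = 18969/50000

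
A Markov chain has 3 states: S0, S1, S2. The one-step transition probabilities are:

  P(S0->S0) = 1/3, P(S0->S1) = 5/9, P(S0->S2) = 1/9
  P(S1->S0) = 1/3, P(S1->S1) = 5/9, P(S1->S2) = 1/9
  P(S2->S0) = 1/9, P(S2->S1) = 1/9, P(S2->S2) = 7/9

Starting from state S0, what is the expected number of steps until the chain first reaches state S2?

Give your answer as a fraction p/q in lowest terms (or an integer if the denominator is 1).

Answer: 9

Derivation:
Let h_i = expected steps to first reach S2 from state i.
Boundary: h_S2 = 0.
First-step equations for the other states:
  h_S0 = 1 + 1/3*h_S0 + 5/9*h_S1 + 1/9*h_S2
  h_S1 = 1 + 1/3*h_S0 + 5/9*h_S1 + 1/9*h_S2

Substituting h_S2 = 0 and rearranging gives the linear system (I - Q) h = 1:
  [2/3, -5/9] . (h_S0, h_S1) = 1
  [-1/3, 4/9] . (h_S0, h_S1) = 1

Solving yields:
  h_S0 = 9
  h_S1 = 9

Starting state is S0, so the expected hitting time is h_S0 = 9.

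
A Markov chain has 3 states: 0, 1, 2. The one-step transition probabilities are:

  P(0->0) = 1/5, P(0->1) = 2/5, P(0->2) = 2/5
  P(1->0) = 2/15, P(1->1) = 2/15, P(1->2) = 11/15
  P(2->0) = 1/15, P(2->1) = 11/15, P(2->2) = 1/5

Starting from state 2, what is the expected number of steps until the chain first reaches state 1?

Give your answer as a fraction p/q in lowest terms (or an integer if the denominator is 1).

Let h_i = expected steps to first reach 1 from state i.
Boundary: h_1 = 0.
First-step equations for the other states:
  h_0 = 1 + 1/5*h_0 + 2/5*h_1 + 2/5*h_2
  h_2 = 1 + 1/15*h_0 + 11/15*h_1 + 1/5*h_2

Substituting h_1 = 0 and rearranging gives the linear system (I - Q) h = 1:
  [4/5, -2/5] . (h_0, h_2) = 1
  [-1/15, 4/5] . (h_0, h_2) = 1

Solving yields:
  h_0 = 45/23
  h_2 = 65/46

Starting state is 2, so the expected hitting time is h_2 = 65/46.

Answer: 65/46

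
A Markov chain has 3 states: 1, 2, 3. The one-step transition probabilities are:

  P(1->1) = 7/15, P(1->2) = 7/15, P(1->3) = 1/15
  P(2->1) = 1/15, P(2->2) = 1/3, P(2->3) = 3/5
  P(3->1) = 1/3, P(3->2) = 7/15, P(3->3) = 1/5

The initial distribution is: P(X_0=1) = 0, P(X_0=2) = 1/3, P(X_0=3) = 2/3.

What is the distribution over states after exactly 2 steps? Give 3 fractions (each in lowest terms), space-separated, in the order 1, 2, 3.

Answer: 19/75 277/675 227/675

Derivation:
Propagating the distribution step by step (d_{t+1} = d_t * P):
d_0 = (1=0, 2=1/3, 3=2/3)
  d_1[1] = 0*7/15 + 1/3*1/15 + 2/3*1/3 = 11/45
  d_1[2] = 0*7/15 + 1/3*1/3 + 2/3*7/15 = 19/45
  d_1[3] = 0*1/15 + 1/3*3/5 + 2/3*1/5 = 1/3
d_1 = (1=11/45, 2=19/45, 3=1/3)
  d_2[1] = 11/45*7/15 + 19/45*1/15 + 1/3*1/3 = 19/75
  d_2[2] = 11/45*7/15 + 19/45*1/3 + 1/3*7/15 = 277/675
  d_2[3] = 11/45*1/15 + 19/45*3/5 + 1/3*1/5 = 227/675
d_2 = (1=19/75, 2=277/675, 3=227/675)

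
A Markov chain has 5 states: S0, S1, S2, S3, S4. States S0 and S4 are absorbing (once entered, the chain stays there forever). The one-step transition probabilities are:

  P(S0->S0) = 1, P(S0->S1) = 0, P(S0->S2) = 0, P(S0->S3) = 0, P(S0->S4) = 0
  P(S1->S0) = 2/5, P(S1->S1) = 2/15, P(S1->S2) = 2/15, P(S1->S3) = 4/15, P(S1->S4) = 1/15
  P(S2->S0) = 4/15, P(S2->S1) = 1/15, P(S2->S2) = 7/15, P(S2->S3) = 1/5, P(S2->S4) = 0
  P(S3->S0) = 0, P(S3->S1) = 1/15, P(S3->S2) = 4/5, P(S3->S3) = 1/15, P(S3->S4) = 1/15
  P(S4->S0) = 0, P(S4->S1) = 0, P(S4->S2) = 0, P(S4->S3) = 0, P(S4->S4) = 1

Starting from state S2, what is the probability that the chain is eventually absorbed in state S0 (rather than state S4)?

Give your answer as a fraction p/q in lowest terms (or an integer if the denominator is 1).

Let a_i = P(absorbed in S0 | start in state i).
Boundary conditions: a_S0 = 1, a_S4 = 0.
For each transient state i, a_i = sum_j P(i->j) * a_j:
  a_S1 = 2/5*a_S0 + 2/15*a_S1 + 2/15*a_S2 + 4/15*a_S3 + 1/15*a_S4
  a_S2 = 4/15*a_S0 + 1/15*a_S1 + 7/15*a_S2 + 1/5*a_S3 + 0*a_S4
  a_S3 = 0*a_S0 + 1/15*a_S1 + 4/5*a_S2 + 1/15*a_S3 + 1/15*a_S4

Substituting a_S0 = 1 and a_S4 = 0, rearrange to (I - Q) a = r where r[i] = P(i -> S0):
  [13/15, -2/15, -4/15] . (a_S1, a_S2, a_S3) = 2/5
  [-1/15, 8/15, -1/5] . (a_S1, a_S2, a_S3) = 4/15
  [-1/15, -4/5, 14/15] . (a_S1, a_S2, a_S3) = 0

Solving yields:
  a_S1 = 20/23
  a_S2 = 407/437
  a_S3 = 376/437

Starting state is S2, so the absorption probability is a_S2 = 407/437.

Answer: 407/437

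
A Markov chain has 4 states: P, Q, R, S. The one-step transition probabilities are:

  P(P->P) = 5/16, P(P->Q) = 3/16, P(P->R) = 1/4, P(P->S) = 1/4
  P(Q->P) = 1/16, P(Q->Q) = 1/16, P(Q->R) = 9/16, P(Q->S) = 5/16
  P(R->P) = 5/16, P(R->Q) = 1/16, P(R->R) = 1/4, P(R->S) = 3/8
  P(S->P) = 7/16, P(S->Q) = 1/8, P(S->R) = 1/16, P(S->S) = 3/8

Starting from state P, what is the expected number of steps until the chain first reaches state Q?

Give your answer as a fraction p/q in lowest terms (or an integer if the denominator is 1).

Let h_i = expected steps to first reach Q from state i.
Boundary: h_Q = 0.
First-step equations for the other states:
  h_P = 1 + 5/16*h_P + 3/16*h_Q + 1/4*h_R + 1/4*h_S
  h_R = 1 + 5/16*h_P + 1/16*h_Q + 1/4*h_R + 3/8*h_S
  h_S = 1 + 7/16*h_P + 1/8*h_Q + 1/16*h_R + 3/8*h_S

Substituting h_Q = 0 and rearranging gives the linear system (I - Q) h = 1:
  [11/16, -1/4, -1/4] . (h_P, h_R, h_S) = 1
  [-5/16, 3/4, -3/8] . (h_P, h_R, h_S) = 1
  [-7/16, -1/16, 5/8] . (h_P, h_R, h_S) = 1

Solving yields:
  h_P = 368/53
  h_R = 416/53
  h_S = 384/53

Starting state is P, so the expected hitting time is h_P = 368/53.

Answer: 368/53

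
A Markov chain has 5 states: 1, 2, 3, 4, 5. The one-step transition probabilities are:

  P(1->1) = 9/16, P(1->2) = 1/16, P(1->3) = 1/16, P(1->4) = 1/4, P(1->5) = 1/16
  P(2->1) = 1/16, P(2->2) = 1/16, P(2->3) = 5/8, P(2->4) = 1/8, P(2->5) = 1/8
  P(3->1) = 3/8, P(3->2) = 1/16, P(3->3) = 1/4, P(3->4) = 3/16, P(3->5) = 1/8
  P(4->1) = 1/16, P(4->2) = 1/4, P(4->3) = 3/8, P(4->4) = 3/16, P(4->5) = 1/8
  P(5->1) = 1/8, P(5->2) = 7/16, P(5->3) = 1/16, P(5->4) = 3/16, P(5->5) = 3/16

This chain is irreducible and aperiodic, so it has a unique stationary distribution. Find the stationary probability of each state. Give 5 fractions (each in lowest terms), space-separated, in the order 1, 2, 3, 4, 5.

The stationary distribution satisfies pi = pi * P, i.e.:
  pi_1 = 9/16*pi_1 + 1/16*pi_2 + 3/8*pi_3 + 1/16*pi_4 + 1/8*pi_5
  pi_2 = 1/16*pi_1 + 1/16*pi_2 + 1/16*pi_3 + 1/4*pi_4 + 7/16*pi_5
  pi_3 = 1/16*pi_1 + 5/8*pi_2 + 1/4*pi_3 + 3/8*pi_4 + 1/16*pi_5
  pi_4 = 1/4*pi_1 + 1/8*pi_2 + 3/16*pi_3 + 3/16*pi_4 + 3/16*pi_5
  pi_5 = 1/16*pi_1 + 1/8*pi_2 + 1/8*pi_3 + 1/8*pi_4 + 3/16*pi_5
with normalization: pi_1 + pi_2 + pi_3 + pi_4 + pi_5 = 1.

Using the first 4 balance equations plus normalization, the linear system A*pi = b is:
  [-7/16, 1/16, 3/8, 1/16, 1/8] . pi = 0
  [1/16, -15/16, 1/16, 1/4, 7/16] . pi = 0
  [1/16, 5/8, -3/4, 3/8, 1/16] . pi = 0
  [1/4, 1/8, 3/16, -13/16, 3/16] . pi = 0
  [1, 1, 1, 1, 1] . pi = 1

Solving yields:
  pi_1 = 7469/25222
  pi_2 = 3583/25222
  pi_3 = 6333/25222
  pi_4 = 2486/12611
  pi_5 = 2865/25222

Verification (pi * P):
  7469/25222*9/16 + 3583/25222*1/16 + 6333/25222*3/8 + 2486/12611*1/16 + 2865/25222*1/8 = 7469/25222 = pi_1  (ok)
  7469/25222*1/16 + 3583/25222*1/16 + 6333/25222*1/16 + 2486/12611*1/4 + 2865/25222*7/16 = 3583/25222 = pi_2  (ok)
  7469/25222*1/16 + 3583/25222*5/8 + 6333/25222*1/4 + 2486/12611*3/8 + 2865/25222*1/16 = 6333/25222 = pi_3  (ok)
  7469/25222*1/4 + 3583/25222*1/8 + 6333/25222*3/16 + 2486/12611*3/16 + 2865/25222*3/16 = 2486/12611 = pi_4  (ok)
  7469/25222*1/16 + 3583/25222*1/8 + 6333/25222*1/8 + 2486/12611*1/8 + 2865/25222*3/16 = 2865/25222 = pi_5  (ok)

Answer: 7469/25222 3583/25222 6333/25222 2486/12611 2865/25222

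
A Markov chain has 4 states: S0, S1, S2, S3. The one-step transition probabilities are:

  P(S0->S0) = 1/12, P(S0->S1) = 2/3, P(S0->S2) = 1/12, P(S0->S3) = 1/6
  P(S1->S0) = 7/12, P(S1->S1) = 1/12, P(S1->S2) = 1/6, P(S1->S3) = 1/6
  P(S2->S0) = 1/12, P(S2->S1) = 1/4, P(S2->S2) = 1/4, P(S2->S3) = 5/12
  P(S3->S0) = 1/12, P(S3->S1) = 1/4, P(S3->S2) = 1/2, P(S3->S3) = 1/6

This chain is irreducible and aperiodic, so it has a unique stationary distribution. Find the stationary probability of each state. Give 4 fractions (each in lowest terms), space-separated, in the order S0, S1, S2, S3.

Answer: 16/69 41/138 28/115 157/690

Derivation:
The stationary distribution satisfies pi = pi * P, i.e.:
  pi_S0 = 1/12*pi_S0 + 7/12*pi_S1 + 1/12*pi_S2 + 1/12*pi_S3
  pi_S1 = 2/3*pi_S0 + 1/12*pi_S1 + 1/4*pi_S2 + 1/4*pi_S3
  pi_S2 = 1/12*pi_S0 + 1/6*pi_S1 + 1/4*pi_S2 + 1/2*pi_S3
  pi_S3 = 1/6*pi_S0 + 1/6*pi_S1 + 5/12*pi_S2 + 1/6*pi_S3
with normalization: pi_S0 + pi_S1 + pi_S2 + pi_S3 = 1.

Using the first 3 balance equations plus normalization, the linear system A*pi = b is:
  [-11/12, 7/12, 1/12, 1/12] . pi = 0
  [2/3, -11/12, 1/4, 1/4] . pi = 0
  [1/12, 1/6, -3/4, 1/2] . pi = 0
  [1, 1, 1, 1] . pi = 1

Solving yields:
  pi_S0 = 16/69
  pi_S1 = 41/138
  pi_S2 = 28/115
  pi_S3 = 157/690

Verification (pi * P):
  16/69*1/12 + 41/138*7/12 + 28/115*1/12 + 157/690*1/12 = 16/69 = pi_S0  (ok)
  16/69*2/3 + 41/138*1/12 + 28/115*1/4 + 157/690*1/4 = 41/138 = pi_S1  (ok)
  16/69*1/12 + 41/138*1/6 + 28/115*1/4 + 157/690*1/2 = 28/115 = pi_S2  (ok)
  16/69*1/6 + 41/138*1/6 + 28/115*5/12 + 157/690*1/6 = 157/690 = pi_S3  (ok)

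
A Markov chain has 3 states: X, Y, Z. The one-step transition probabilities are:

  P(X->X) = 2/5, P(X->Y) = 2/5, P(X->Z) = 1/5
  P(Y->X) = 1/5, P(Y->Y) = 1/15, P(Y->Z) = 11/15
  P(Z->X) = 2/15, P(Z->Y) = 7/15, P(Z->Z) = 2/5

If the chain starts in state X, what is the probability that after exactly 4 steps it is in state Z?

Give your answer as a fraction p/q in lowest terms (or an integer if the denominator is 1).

Computing P^4 by repeated multiplication:
P^1 =
  X: [2/5, 2/5, 1/5]
  Y: [1/5, 1/15, 11/15]
  Z: [2/15, 7/15, 2/5]
P^2 =
  X: [4/15, 7/25, 34/75]
  Y: [43/225, 32/75, 86/225]
  Z: [1/5, 61/225, 119/225]
P^3 =
  X: [251/1125, 379/1125, 11/25]
  Y: [718/3375, 956/3375, 63/125]
  Z: [691/3375, 388/1125, 304/675]
P^4 =
  X: [1211/5625, 214/675, 7892/16875]
  Y: [3526/16875, 17171/50625, 22876/50625]
  Z: [10678/50625, 638/2025, 7999/16875]

(P^4)[X -> Z] = 7892/16875

Answer: 7892/16875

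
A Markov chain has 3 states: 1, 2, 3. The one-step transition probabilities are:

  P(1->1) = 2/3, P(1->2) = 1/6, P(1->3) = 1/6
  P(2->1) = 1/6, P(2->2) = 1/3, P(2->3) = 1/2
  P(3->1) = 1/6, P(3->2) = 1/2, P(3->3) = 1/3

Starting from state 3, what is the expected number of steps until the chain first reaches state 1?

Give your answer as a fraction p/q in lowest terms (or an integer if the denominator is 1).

Let h_i = expected steps to first reach 1 from state i.
Boundary: h_1 = 0.
First-step equations for the other states:
  h_2 = 1 + 1/6*h_1 + 1/3*h_2 + 1/2*h_3
  h_3 = 1 + 1/6*h_1 + 1/2*h_2 + 1/3*h_3

Substituting h_1 = 0 and rearranging gives the linear system (I - Q) h = 1:
  [2/3, -1/2] . (h_2, h_3) = 1
  [-1/2, 2/3] . (h_2, h_3) = 1

Solving yields:
  h_2 = 6
  h_3 = 6

Starting state is 3, so the expected hitting time is h_3 = 6.

Answer: 6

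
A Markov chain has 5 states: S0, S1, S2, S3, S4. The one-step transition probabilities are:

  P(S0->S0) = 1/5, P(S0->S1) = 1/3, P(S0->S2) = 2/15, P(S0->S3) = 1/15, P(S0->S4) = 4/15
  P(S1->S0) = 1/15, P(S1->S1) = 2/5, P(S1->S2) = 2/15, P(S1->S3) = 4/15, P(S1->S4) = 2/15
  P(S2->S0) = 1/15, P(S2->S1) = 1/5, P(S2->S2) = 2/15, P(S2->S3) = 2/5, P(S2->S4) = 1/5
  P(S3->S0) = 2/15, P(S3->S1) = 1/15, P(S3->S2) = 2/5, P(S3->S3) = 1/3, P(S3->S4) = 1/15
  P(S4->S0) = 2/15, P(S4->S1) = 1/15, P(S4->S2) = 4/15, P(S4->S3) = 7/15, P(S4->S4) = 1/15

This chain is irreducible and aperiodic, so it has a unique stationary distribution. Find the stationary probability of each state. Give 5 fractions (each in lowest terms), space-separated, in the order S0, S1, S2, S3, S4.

The stationary distribution satisfies pi = pi * P, i.e.:
  pi_S0 = 1/5*pi_S0 + 1/15*pi_S1 + 1/15*pi_S2 + 2/15*pi_S3 + 2/15*pi_S4
  pi_S1 = 1/3*pi_S0 + 2/5*pi_S1 + 1/5*pi_S2 + 1/15*pi_S3 + 1/15*pi_S4
  pi_S2 = 2/15*pi_S0 + 2/15*pi_S1 + 2/15*pi_S2 + 2/5*pi_S3 + 4/15*pi_S4
  pi_S3 = 1/15*pi_S0 + 4/15*pi_S1 + 2/5*pi_S2 + 1/3*pi_S3 + 7/15*pi_S4
  pi_S4 = 4/15*pi_S0 + 2/15*pi_S1 + 1/5*pi_S2 + 1/15*pi_S3 + 1/15*pi_S4
with normalization: pi_S0 + pi_S1 + pi_S2 + pi_S3 + pi_S4 = 1.

Using the first 4 balance equations plus normalization, the linear system A*pi = b is:
  [-4/5, 1/15, 1/15, 2/15, 2/15] . pi = 0
  [1/3, -3/5, 1/5, 1/15, 1/15] . pi = 0
  [2/15, 2/15, -13/15, 2/5, 4/15] . pi = 0
  [1/15, 4/15, 2/5, -2/3, 7/15] . pi = 0
  [1, 1, 1, 1, 1] . pi = 1

Solving yields:
  pi_S0 = 4745/42312
  pi_S1 = 2035/10578
  pi_S2 = 5027/21156
  pi_S3 = 1715/5289
  pi_S4 = 5653/42312

Verification (pi * P):
  4745/42312*1/5 + 2035/10578*1/15 + 5027/21156*1/15 + 1715/5289*2/15 + 5653/42312*2/15 = 4745/42312 = pi_S0  (ok)
  4745/42312*1/3 + 2035/10578*2/5 + 5027/21156*1/5 + 1715/5289*1/15 + 5653/42312*1/15 = 2035/10578 = pi_S1  (ok)
  4745/42312*2/15 + 2035/10578*2/15 + 5027/21156*2/15 + 1715/5289*2/5 + 5653/42312*4/15 = 5027/21156 = pi_S2  (ok)
  4745/42312*1/15 + 2035/10578*4/15 + 5027/21156*2/5 + 1715/5289*1/3 + 5653/42312*7/15 = 1715/5289 = pi_S3  (ok)
  4745/42312*4/15 + 2035/10578*2/15 + 5027/21156*1/5 + 1715/5289*1/15 + 5653/42312*1/15 = 5653/42312 = pi_S4  (ok)

Answer: 4745/42312 2035/10578 5027/21156 1715/5289 5653/42312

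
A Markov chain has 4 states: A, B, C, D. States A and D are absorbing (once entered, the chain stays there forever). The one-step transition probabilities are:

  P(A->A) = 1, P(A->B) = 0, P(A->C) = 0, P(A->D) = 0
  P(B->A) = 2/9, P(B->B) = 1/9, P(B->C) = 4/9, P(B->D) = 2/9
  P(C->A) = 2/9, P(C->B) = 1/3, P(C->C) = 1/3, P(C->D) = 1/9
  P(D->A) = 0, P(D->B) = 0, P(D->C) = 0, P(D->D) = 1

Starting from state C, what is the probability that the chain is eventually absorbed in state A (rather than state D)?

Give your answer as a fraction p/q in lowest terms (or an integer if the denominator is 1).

Let a_i = P(absorbed in A | start in state i).
Boundary conditions: a_A = 1, a_D = 0.
For each transient state i, a_i = sum_j P(i->j) * a_j:
  a_B = 2/9*a_A + 1/9*a_B + 4/9*a_C + 2/9*a_D
  a_C = 2/9*a_A + 1/3*a_B + 1/3*a_C + 1/9*a_D

Substituting a_A = 1 and a_D = 0, rearrange to (I - Q) a = r where r[i] = P(i -> A):
  [8/9, -4/9] . (a_B, a_C) = 2/9
  [-1/3, 2/3] . (a_B, a_C) = 2/9

Solving yields:
  a_B = 5/9
  a_C = 11/18

Starting state is C, so the absorption probability is a_C = 11/18.

Answer: 11/18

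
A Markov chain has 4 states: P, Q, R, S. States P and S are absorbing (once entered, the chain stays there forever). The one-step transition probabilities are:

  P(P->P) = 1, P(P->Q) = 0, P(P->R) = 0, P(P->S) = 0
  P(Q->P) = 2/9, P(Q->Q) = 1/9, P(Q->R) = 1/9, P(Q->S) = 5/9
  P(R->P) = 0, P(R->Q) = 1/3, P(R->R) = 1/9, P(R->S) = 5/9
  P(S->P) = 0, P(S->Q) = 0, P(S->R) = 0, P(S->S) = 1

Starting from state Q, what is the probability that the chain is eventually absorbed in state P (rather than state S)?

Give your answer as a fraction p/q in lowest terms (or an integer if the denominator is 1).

Let a_i = P(absorbed in P | start in state i).
Boundary conditions: a_P = 1, a_S = 0.
For each transient state i, a_i = sum_j P(i->j) * a_j:
  a_Q = 2/9*a_P + 1/9*a_Q + 1/9*a_R + 5/9*a_S
  a_R = 0*a_P + 1/3*a_Q + 1/9*a_R + 5/9*a_S

Substituting a_P = 1 and a_S = 0, rearrange to (I - Q) a = r where r[i] = P(i -> P):
  [8/9, -1/9] . (a_Q, a_R) = 2/9
  [-1/3, 8/9] . (a_Q, a_R) = 0

Solving yields:
  a_Q = 16/61
  a_R = 6/61

Starting state is Q, so the absorption probability is a_Q = 16/61.

Answer: 16/61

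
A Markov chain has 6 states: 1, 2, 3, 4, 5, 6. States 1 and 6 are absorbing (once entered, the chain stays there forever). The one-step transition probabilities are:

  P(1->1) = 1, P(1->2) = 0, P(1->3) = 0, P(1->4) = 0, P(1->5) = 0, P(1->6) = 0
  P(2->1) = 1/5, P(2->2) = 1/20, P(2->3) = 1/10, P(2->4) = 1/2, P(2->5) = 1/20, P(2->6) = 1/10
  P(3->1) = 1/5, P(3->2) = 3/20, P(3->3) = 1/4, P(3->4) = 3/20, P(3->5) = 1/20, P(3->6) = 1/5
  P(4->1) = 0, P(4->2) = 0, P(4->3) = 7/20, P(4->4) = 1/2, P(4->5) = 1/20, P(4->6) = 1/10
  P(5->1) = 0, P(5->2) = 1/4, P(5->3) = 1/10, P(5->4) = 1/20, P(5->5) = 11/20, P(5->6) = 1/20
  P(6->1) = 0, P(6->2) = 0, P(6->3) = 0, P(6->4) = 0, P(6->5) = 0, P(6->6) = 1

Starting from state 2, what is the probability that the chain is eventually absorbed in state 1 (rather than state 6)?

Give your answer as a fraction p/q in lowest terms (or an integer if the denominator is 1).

Answer: 2624/5569

Derivation:
Let a_i = P(absorbed in 1 | start in state i).
Boundary conditions: a_1 = 1, a_6 = 0.
For each transient state i, a_i = sum_j P(i->j) * a_j:
  a_2 = 1/5*a_1 + 1/20*a_2 + 1/10*a_3 + 1/2*a_4 + 1/20*a_5 + 1/10*a_6
  a_3 = 1/5*a_1 + 3/20*a_2 + 1/4*a_3 + 3/20*a_4 + 1/20*a_5 + 1/5*a_6
  a_4 = 0*a_1 + 0*a_2 + 7/20*a_3 + 1/2*a_4 + 1/20*a_5 + 1/10*a_6
  a_5 = 0*a_1 + 1/4*a_2 + 1/10*a_3 + 1/20*a_4 + 11/20*a_5 + 1/20*a_6

Substituting a_1 = 1 and a_6 = 0, rearrange to (I - Q) a = r where r[i] = P(i -> 1):
  [19/20, -1/10, -1/2, -1/20] . (a_2, a_3, a_4, a_5) = 1/5
  [-3/20, 3/4, -3/20, -1/20] . (a_2, a_3, a_4, a_5) = 1/5
  [0, -7/20, 1/2, -1/20] . (a_2, a_3, a_4, a_5) = 0
  [-1/4, -1/10, -1/20, 9/20] . (a_2, a_3, a_4, a_5) = 0

Solving yields:
  a_2 = 2624/5569
  a_3 = 2564/5569
  a_4 = 2020/5569
  a_5 = 2252/5569

Starting state is 2, so the absorption probability is a_2 = 2624/5569.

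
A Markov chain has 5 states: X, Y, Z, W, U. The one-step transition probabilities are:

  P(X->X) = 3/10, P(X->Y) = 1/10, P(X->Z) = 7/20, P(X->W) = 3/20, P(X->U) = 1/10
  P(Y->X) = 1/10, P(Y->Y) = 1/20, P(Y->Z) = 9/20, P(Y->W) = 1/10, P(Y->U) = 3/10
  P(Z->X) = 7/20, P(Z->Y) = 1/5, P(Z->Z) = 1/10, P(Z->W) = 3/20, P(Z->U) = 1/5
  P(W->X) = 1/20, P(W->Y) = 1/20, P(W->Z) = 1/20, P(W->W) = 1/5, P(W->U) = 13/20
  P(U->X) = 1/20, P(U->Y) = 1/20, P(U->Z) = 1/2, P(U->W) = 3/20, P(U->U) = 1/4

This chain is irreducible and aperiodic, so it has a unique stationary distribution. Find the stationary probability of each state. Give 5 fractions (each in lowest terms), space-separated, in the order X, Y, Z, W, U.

Answer: 31191/166589 16996/166589 2060/7243 25409/166589 45613/166589

Derivation:
The stationary distribution satisfies pi = pi * P, i.e.:
  pi_X = 3/10*pi_X + 1/10*pi_Y + 7/20*pi_Z + 1/20*pi_W + 1/20*pi_U
  pi_Y = 1/10*pi_X + 1/20*pi_Y + 1/5*pi_Z + 1/20*pi_W + 1/20*pi_U
  pi_Z = 7/20*pi_X + 9/20*pi_Y + 1/10*pi_Z + 1/20*pi_W + 1/2*pi_U
  pi_W = 3/20*pi_X + 1/10*pi_Y + 3/20*pi_Z + 1/5*pi_W + 3/20*pi_U
  pi_U = 1/10*pi_X + 3/10*pi_Y + 1/5*pi_Z + 13/20*pi_W + 1/4*pi_U
with normalization: pi_X + pi_Y + pi_Z + pi_W + pi_U = 1.

Using the first 4 balance equations plus normalization, the linear system A*pi = b is:
  [-7/10, 1/10, 7/20, 1/20, 1/20] . pi = 0
  [1/10, -19/20, 1/5, 1/20, 1/20] . pi = 0
  [7/20, 9/20, -9/10, 1/20, 1/2] . pi = 0
  [3/20, 1/10, 3/20, -4/5, 3/20] . pi = 0
  [1, 1, 1, 1, 1] . pi = 1

Solving yields:
  pi_X = 31191/166589
  pi_Y = 16996/166589
  pi_Z = 2060/7243
  pi_W = 25409/166589
  pi_U = 45613/166589

Verification (pi * P):
  31191/166589*3/10 + 16996/166589*1/10 + 2060/7243*7/20 + 25409/166589*1/20 + 45613/166589*1/20 = 31191/166589 = pi_X  (ok)
  31191/166589*1/10 + 16996/166589*1/20 + 2060/7243*1/5 + 25409/166589*1/20 + 45613/166589*1/20 = 16996/166589 = pi_Y  (ok)
  31191/166589*7/20 + 16996/166589*9/20 + 2060/7243*1/10 + 25409/166589*1/20 + 45613/166589*1/2 = 2060/7243 = pi_Z  (ok)
  31191/166589*3/20 + 16996/166589*1/10 + 2060/7243*3/20 + 25409/166589*1/5 + 45613/166589*3/20 = 25409/166589 = pi_W  (ok)
  31191/166589*1/10 + 16996/166589*3/10 + 2060/7243*1/5 + 25409/166589*13/20 + 45613/166589*1/4 = 45613/166589 = pi_U  (ok)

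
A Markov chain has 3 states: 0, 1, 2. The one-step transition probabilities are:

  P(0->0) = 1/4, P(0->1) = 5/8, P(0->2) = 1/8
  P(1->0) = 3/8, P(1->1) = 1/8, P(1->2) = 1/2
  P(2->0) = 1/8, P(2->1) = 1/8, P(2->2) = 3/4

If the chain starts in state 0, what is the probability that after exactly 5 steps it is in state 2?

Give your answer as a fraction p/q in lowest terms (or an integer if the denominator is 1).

Computing P^5 by repeated multiplication:
P^1 =
  0: [1/4, 5/8, 1/8]
  1: [3/8, 1/8, 1/2]
  2: [1/8, 1/8, 3/4]
P^2 =
  0: [5/16, 1/4, 7/16]
  1: [13/64, 5/16, 31/64]
  2: [11/64, 3/16, 41/64]
P^3 =
  0: [29/128, 9/32, 63/128]
  1: [117/512, 29/128, 279/512]
  2: [99/512, 27/128, 305/512]
P^4 =
  0: [229/1024, 61/256, 551/1024]
  1: [861/4096, 245/1024, 2255/4096]
  2: [827/4096, 227/1024, 2361/4096]
P^5 =
  0: [1741/8192, 485/2048, 4511/8192]
  1: [6917/32768, 1885/8192, 18311/32768]
  2: [6739/32768, 1851/8192, 18625/32768]

(P^5)[0 -> 2] = 4511/8192

Answer: 4511/8192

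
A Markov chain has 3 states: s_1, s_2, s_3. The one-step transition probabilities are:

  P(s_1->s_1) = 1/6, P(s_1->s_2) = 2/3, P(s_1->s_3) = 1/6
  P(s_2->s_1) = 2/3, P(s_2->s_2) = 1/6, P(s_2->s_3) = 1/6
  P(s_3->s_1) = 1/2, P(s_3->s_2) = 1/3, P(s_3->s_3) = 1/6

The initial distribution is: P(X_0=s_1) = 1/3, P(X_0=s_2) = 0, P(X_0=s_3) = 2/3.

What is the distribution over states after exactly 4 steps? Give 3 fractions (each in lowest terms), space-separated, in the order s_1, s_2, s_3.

Propagating the distribution step by step (d_{t+1} = d_t * P):
d_0 = (s_1=1/3, s_2=0, s_3=2/3)
  d_1[s_1] = 1/3*1/6 + 0*2/3 + 2/3*1/2 = 7/18
  d_1[s_2] = 1/3*2/3 + 0*1/6 + 2/3*1/3 = 4/9
  d_1[s_3] = 1/3*1/6 + 0*1/6 + 2/3*1/6 = 1/6
d_1 = (s_1=7/18, s_2=4/9, s_3=1/6)
  d_2[s_1] = 7/18*1/6 + 4/9*2/3 + 1/6*1/2 = 4/9
  d_2[s_2] = 7/18*2/3 + 4/9*1/6 + 1/6*1/3 = 7/18
  d_2[s_3] = 7/18*1/6 + 4/9*1/6 + 1/6*1/6 = 1/6
d_2 = (s_1=4/9, s_2=7/18, s_3=1/6)
  d_3[s_1] = 4/9*1/6 + 7/18*2/3 + 1/6*1/2 = 5/12
  d_3[s_2] = 4/9*2/3 + 7/18*1/6 + 1/6*1/3 = 5/12
  d_3[s_3] = 4/9*1/6 + 7/18*1/6 + 1/6*1/6 = 1/6
d_3 = (s_1=5/12, s_2=5/12, s_3=1/6)
  d_4[s_1] = 5/12*1/6 + 5/12*2/3 + 1/6*1/2 = 31/72
  d_4[s_2] = 5/12*2/3 + 5/12*1/6 + 1/6*1/3 = 29/72
  d_4[s_3] = 5/12*1/6 + 5/12*1/6 + 1/6*1/6 = 1/6
d_4 = (s_1=31/72, s_2=29/72, s_3=1/6)

Answer: 31/72 29/72 1/6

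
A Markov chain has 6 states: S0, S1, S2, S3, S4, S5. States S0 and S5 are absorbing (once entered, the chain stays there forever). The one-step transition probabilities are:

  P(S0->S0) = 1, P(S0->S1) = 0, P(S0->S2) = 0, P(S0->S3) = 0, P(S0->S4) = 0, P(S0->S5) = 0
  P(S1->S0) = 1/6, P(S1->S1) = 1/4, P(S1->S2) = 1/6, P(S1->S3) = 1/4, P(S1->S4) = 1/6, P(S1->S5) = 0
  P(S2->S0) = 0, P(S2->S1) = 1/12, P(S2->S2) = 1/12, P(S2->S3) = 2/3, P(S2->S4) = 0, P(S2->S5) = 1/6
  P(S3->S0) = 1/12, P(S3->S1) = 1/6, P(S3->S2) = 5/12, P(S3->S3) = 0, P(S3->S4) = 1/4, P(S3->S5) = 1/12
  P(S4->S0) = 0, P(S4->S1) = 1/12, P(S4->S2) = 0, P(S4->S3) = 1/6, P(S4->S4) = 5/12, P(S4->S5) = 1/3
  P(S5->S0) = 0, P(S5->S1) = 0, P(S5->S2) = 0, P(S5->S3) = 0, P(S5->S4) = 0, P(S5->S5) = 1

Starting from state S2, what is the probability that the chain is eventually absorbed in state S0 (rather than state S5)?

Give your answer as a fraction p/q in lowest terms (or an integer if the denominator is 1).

Answer: 941/3816

Derivation:
Let a_i = P(absorbed in S0 | start in state i).
Boundary conditions: a_S0 = 1, a_S5 = 0.
For each transient state i, a_i = sum_j P(i->j) * a_j:
  a_S1 = 1/6*a_S0 + 1/4*a_S1 + 1/6*a_S2 + 1/4*a_S3 + 1/6*a_S4 + 0*a_S5
  a_S2 = 0*a_S0 + 1/12*a_S1 + 1/12*a_S2 + 2/3*a_S3 + 0*a_S4 + 1/6*a_S5
  a_S3 = 1/12*a_S0 + 1/6*a_S1 + 5/12*a_S2 + 0*a_S3 + 1/4*a_S4 + 1/12*a_S5
  a_S4 = 0*a_S0 + 1/12*a_S1 + 0*a_S2 + 1/6*a_S3 + 5/12*a_S4 + 1/3*a_S5

Substituting a_S0 = 1 and a_S5 = 0, rearrange to (I - Q) a = r where r[i] = P(i -> S0):
  [3/4, -1/6, -1/4, -1/6] . (a_S1, a_S2, a_S3, a_S4) = 1/6
  [-1/12, 11/12, -2/3, 0] . (a_S1, a_S2, a_S3, a_S4) = 0
  [-1/6, -5/12, 1, -1/4] . (a_S1, a_S2, a_S3, a_S4) = 1/12
  [-1/12, 0, -1/6, 7/12] . (a_S1, a_S2, a_S3, a_S4) = 0

Solving yields:
  a_S1 = 1543/3816
  a_S2 = 941/3816
  a_S3 = 367/1272
  a_S4 = 535/3816

Starting state is S2, so the absorption probability is a_S2 = 941/3816.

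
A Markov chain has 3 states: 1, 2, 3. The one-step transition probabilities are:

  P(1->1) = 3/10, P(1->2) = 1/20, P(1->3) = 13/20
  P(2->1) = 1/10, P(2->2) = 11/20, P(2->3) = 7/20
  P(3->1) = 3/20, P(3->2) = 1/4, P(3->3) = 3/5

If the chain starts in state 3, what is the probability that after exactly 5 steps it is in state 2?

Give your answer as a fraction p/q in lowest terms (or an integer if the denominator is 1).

Computing P^5 by repeated multiplication:
P^1 =
  1: [3/10, 1/20, 13/20]
  2: [1/10, 11/20, 7/20]
  3: [3/20, 1/4, 3/5]
P^2 =
  1: [77/400, 41/200, 241/400]
  2: [11/80, 79/200, 187/400]
  3: [4/25, 59/200, 109/200]
P^3 =
  1: [1349/8000, 273/1000, 4467/8000]
  2: [1207/8000, 341/1000, 813/1600]
  3: [637/4000, 613/2000, 2137/4000]
P^4 =
  1: [25863/160000, 11927/40000, 86429/160000]
  2: [24893/160000, 2577/8000, 83567/160000]
  3: [2537/16000, 3101/10000, 42507/80000]
P^5 =
  1: [509881/3200000, 245699/800000, 1707323/3200000]
  2: [503139/3200000, 252417/800000, 1687193/3200000]
  3: [253247/1600000, 124527/400000, 169729/320000]

(P^5)[3 -> 2] = 124527/400000

Answer: 124527/400000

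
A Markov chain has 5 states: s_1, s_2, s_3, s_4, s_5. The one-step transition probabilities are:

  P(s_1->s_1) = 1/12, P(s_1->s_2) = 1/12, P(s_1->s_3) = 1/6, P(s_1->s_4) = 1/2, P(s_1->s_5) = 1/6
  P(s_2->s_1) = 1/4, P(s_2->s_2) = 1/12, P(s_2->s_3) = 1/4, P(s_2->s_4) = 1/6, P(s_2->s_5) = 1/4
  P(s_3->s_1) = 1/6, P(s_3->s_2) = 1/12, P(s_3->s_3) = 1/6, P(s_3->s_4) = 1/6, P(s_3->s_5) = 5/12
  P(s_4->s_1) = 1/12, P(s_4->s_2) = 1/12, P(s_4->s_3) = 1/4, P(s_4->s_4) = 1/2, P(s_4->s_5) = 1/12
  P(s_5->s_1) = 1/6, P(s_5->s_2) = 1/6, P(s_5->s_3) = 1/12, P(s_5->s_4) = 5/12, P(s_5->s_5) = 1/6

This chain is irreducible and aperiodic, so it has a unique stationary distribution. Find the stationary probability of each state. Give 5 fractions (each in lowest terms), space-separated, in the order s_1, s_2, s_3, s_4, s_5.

Answer: 1413/10730 2129/21460 2053/10730 8311/21460 1022/5365

Derivation:
The stationary distribution satisfies pi = pi * P, i.e.:
  pi_s_1 = 1/12*pi_s_1 + 1/4*pi_s_2 + 1/6*pi_s_3 + 1/12*pi_s_4 + 1/6*pi_s_5
  pi_s_2 = 1/12*pi_s_1 + 1/12*pi_s_2 + 1/12*pi_s_3 + 1/12*pi_s_4 + 1/6*pi_s_5
  pi_s_3 = 1/6*pi_s_1 + 1/4*pi_s_2 + 1/6*pi_s_3 + 1/4*pi_s_4 + 1/12*pi_s_5
  pi_s_4 = 1/2*pi_s_1 + 1/6*pi_s_2 + 1/6*pi_s_3 + 1/2*pi_s_4 + 5/12*pi_s_5
  pi_s_5 = 1/6*pi_s_1 + 1/4*pi_s_2 + 5/12*pi_s_3 + 1/12*pi_s_4 + 1/6*pi_s_5
with normalization: pi_s_1 + pi_s_2 + pi_s_3 + pi_s_4 + pi_s_5 = 1.

Using the first 4 balance equations plus normalization, the linear system A*pi = b is:
  [-11/12, 1/4, 1/6, 1/12, 1/6] . pi = 0
  [1/12, -11/12, 1/12, 1/12, 1/6] . pi = 0
  [1/6, 1/4, -5/6, 1/4, 1/12] . pi = 0
  [1/2, 1/6, 1/6, -1/2, 5/12] . pi = 0
  [1, 1, 1, 1, 1] . pi = 1

Solving yields:
  pi_s_1 = 1413/10730
  pi_s_2 = 2129/21460
  pi_s_3 = 2053/10730
  pi_s_4 = 8311/21460
  pi_s_5 = 1022/5365

Verification (pi * P):
  1413/10730*1/12 + 2129/21460*1/4 + 2053/10730*1/6 + 8311/21460*1/12 + 1022/5365*1/6 = 1413/10730 = pi_s_1  (ok)
  1413/10730*1/12 + 2129/21460*1/12 + 2053/10730*1/12 + 8311/21460*1/12 + 1022/5365*1/6 = 2129/21460 = pi_s_2  (ok)
  1413/10730*1/6 + 2129/21460*1/4 + 2053/10730*1/6 + 8311/21460*1/4 + 1022/5365*1/12 = 2053/10730 = pi_s_3  (ok)
  1413/10730*1/2 + 2129/21460*1/6 + 2053/10730*1/6 + 8311/21460*1/2 + 1022/5365*5/12 = 8311/21460 = pi_s_4  (ok)
  1413/10730*1/6 + 2129/21460*1/4 + 2053/10730*5/12 + 8311/21460*1/12 + 1022/5365*1/6 = 1022/5365 = pi_s_5  (ok)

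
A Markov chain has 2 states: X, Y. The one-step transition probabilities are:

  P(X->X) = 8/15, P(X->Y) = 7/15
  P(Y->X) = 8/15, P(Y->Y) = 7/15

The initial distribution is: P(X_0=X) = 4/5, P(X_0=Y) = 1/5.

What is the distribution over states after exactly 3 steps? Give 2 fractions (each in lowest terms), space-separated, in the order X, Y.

Propagating the distribution step by step (d_{t+1} = d_t * P):
d_0 = (X=4/5, Y=1/5)
  d_1[X] = 4/5*8/15 + 1/5*8/15 = 8/15
  d_1[Y] = 4/5*7/15 + 1/5*7/15 = 7/15
d_1 = (X=8/15, Y=7/15)
  d_2[X] = 8/15*8/15 + 7/15*8/15 = 8/15
  d_2[Y] = 8/15*7/15 + 7/15*7/15 = 7/15
d_2 = (X=8/15, Y=7/15)
  d_3[X] = 8/15*8/15 + 7/15*8/15 = 8/15
  d_3[Y] = 8/15*7/15 + 7/15*7/15 = 7/15
d_3 = (X=8/15, Y=7/15)

Answer: 8/15 7/15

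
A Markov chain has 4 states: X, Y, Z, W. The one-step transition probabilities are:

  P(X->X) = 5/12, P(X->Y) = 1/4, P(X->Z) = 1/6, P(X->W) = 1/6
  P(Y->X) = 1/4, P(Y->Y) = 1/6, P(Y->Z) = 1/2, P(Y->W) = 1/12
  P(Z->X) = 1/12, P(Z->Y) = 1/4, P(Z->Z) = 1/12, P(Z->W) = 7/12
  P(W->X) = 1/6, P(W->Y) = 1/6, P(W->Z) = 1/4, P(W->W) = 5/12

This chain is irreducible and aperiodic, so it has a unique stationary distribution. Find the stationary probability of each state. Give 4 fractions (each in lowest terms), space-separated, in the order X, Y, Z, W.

The stationary distribution satisfies pi = pi * P, i.e.:
  pi_X = 5/12*pi_X + 1/4*pi_Y + 1/12*pi_Z + 1/6*pi_W
  pi_Y = 1/4*pi_X + 1/6*pi_Y + 1/4*pi_Z + 1/6*pi_W
  pi_Z = 1/6*pi_X + 1/2*pi_Y + 1/12*pi_Z + 1/4*pi_W
  pi_W = 1/6*pi_X + 1/12*pi_Y + 7/12*pi_Z + 5/12*pi_W
with normalization: pi_X + pi_Y + pi_Z + pi_W = 1.

Using the first 3 balance equations plus normalization, the linear system A*pi = b is:
  [-7/12, 1/4, 1/12, 1/6] . pi = 0
  [1/4, -5/6, 1/4, 1/6] . pi = 0
  [1/6, 1/2, -11/12, 1/4] . pi = 0
  [1, 1, 1, 1] . pi = 1

Solving yields:
  pi_X = 29/133
  pi_Y = 300/1463
  pi_Z = 355/1463
  pi_W = 489/1463

Verification (pi * P):
  29/133*5/12 + 300/1463*1/4 + 355/1463*1/12 + 489/1463*1/6 = 29/133 = pi_X  (ok)
  29/133*1/4 + 300/1463*1/6 + 355/1463*1/4 + 489/1463*1/6 = 300/1463 = pi_Y  (ok)
  29/133*1/6 + 300/1463*1/2 + 355/1463*1/12 + 489/1463*1/4 = 355/1463 = pi_Z  (ok)
  29/133*1/6 + 300/1463*1/12 + 355/1463*7/12 + 489/1463*5/12 = 489/1463 = pi_W  (ok)

Answer: 29/133 300/1463 355/1463 489/1463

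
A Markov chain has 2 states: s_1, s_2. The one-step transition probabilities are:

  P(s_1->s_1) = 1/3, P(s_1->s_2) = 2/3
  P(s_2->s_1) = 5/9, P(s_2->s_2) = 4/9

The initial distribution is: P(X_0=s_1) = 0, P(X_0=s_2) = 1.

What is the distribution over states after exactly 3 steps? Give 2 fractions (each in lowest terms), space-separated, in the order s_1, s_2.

Propagating the distribution step by step (d_{t+1} = d_t * P):
d_0 = (s_1=0, s_2=1)
  d_1[s_1] = 0*1/3 + 1*5/9 = 5/9
  d_1[s_2] = 0*2/3 + 1*4/9 = 4/9
d_1 = (s_1=5/9, s_2=4/9)
  d_2[s_1] = 5/9*1/3 + 4/9*5/9 = 35/81
  d_2[s_2] = 5/9*2/3 + 4/9*4/9 = 46/81
d_2 = (s_1=35/81, s_2=46/81)
  d_3[s_1] = 35/81*1/3 + 46/81*5/9 = 335/729
  d_3[s_2] = 35/81*2/3 + 46/81*4/9 = 394/729
d_3 = (s_1=335/729, s_2=394/729)

Answer: 335/729 394/729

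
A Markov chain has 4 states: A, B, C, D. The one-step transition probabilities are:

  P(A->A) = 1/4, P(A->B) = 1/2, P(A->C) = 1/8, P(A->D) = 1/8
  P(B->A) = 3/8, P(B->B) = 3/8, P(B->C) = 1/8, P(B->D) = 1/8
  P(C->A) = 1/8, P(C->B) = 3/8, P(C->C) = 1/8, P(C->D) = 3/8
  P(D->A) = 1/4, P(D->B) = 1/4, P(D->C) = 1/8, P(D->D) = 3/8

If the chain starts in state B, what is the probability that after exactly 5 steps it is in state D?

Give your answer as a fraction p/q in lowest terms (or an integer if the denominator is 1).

Computing P^5 by repeated multiplication:
P^1 =
  A: [1/4, 1/2, 1/8, 1/8]
  B: [3/8, 3/8, 1/8, 1/8]
  C: [1/8, 3/8, 1/8, 3/8]
  D: [1/4, 1/4, 1/8, 3/8]
P^2 =
  A: [19/64, 25/64, 1/8, 3/16]
  B: [9/32, 13/32, 1/8, 3/16]
  C: [9/32, 11/32, 1/8, 1/4]
  D: [17/64, 23/64, 1/8, 1/4]
P^3 =
  A: [145/512, 199/512, 1/8, 13/64]
  B: [73/256, 99/256, 1/8, 13/64]
  C: [71/256, 97/256, 1/8, 7/32]
  D: [143/512, 193/512, 1/8, 7/32]
P^4 =
  A: [1159/4096, 1577/4096, 1/8, 53/256]
  B: [579/2048, 789/2048, 1/8, 53/256]
  C: [577/2048, 783/2048, 1/8, 27/128]
  D: [1153/4096, 1567/4096, 1/8, 27/128]
P^5 =
  A: [9257/32768, 12599/32768, 1/8, 213/1024]
  B: [4629/16384, 6299/16384, 1/8, 213/1024]
  C: [4623/16384, 6289/16384, 1/8, 107/512]
  D: [9247/32768, 12577/32768, 1/8, 107/512]

(P^5)[B -> D] = 213/1024

Answer: 213/1024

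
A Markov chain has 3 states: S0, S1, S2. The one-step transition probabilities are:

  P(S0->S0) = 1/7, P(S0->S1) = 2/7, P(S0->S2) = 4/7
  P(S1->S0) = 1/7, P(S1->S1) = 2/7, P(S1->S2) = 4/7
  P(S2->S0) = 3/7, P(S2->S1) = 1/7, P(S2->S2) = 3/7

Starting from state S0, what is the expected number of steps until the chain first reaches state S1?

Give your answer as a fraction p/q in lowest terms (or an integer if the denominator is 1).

Answer: 14/3

Derivation:
Let h_i = expected steps to first reach S1 from state i.
Boundary: h_S1 = 0.
First-step equations for the other states:
  h_S0 = 1 + 1/7*h_S0 + 2/7*h_S1 + 4/7*h_S2
  h_S2 = 1 + 3/7*h_S0 + 1/7*h_S1 + 3/7*h_S2

Substituting h_S1 = 0 and rearranging gives the linear system (I - Q) h = 1:
  [6/7, -4/7] . (h_S0, h_S2) = 1
  [-3/7, 4/7] . (h_S0, h_S2) = 1

Solving yields:
  h_S0 = 14/3
  h_S2 = 21/4

Starting state is S0, so the expected hitting time is h_S0 = 14/3.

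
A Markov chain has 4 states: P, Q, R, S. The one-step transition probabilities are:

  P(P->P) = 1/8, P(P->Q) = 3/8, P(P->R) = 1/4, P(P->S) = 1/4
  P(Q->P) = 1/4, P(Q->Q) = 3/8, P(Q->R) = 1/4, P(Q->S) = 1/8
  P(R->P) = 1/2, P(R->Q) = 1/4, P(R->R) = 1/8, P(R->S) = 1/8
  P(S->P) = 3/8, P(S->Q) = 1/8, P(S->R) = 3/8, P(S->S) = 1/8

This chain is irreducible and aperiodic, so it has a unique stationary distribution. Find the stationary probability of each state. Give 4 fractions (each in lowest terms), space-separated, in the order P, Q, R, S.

Answer: 187/637 194/637 153/637 103/637

Derivation:
The stationary distribution satisfies pi = pi * P, i.e.:
  pi_P = 1/8*pi_P + 1/4*pi_Q + 1/2*pi_R + 3/8*pi_S
  pi_Q = 3/8*pi_P + 3/8*pi_Q + 1/4*pi_R + 1/8*pi_S
  pi_R = 1/4*pi_P + 1/4*pi_Q + 1/8*pi_R + 3/8*pi_S
  pi_S = 1/4*pi_P + 1/8*pi_Q + 1/8*pi_R + 1/8*pi_S
with normalization: pi_P + pi_Q + pi_R + pi_S = 1.

Using the first 3 balance equations plus normalization, the linear system A*pi = b is:
  [-7/8, 1/4, 1/2, 3/8] . pi = 0
  [3/8, -5/8, 1/4, 1/8] . pi = 0
  [1/4, 1/4, -7/8, 3/8] . pi = 0
  [1, 1, 1, 1] . pi = 1

Solving yields:
  pi_P = 187/637
  pi_Q = 194/637
  pi_R = 153/637
  pi_S = 103/637

Verification (pi * P):
  187/637*1/8 + 194/637*1/4 + 153/637*1/2 + 103/637*3/8 = 187/637 = pi_P  (ok)
  187/637*3/8 + 194/637*3/8 + 153/637*1/4 + 103/637*1/8 = 194/637 = pi_Q  (ok)
  187/637*1/4 + 194/637*1/4 + 153/637*1/8 + 103/637*3/8 = 153/637 = pi_R  (ok)
  187/637*1/4 + 194/637*1/8 + 153/637*1/8 + 103/637*1/8 = 103/637 = pi_S  (ok)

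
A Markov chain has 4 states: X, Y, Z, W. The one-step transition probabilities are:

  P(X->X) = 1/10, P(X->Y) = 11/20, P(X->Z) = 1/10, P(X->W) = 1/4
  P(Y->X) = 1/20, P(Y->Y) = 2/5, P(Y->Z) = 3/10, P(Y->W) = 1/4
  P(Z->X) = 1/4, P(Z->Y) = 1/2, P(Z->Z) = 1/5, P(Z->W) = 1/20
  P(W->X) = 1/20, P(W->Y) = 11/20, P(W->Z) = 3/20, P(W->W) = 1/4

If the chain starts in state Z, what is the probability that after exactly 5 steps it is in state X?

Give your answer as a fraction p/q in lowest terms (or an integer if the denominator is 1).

Answer: 321093/3200000

Derivation:
Computing P^5 by repeated multiplication:
P^1 =
  X: [1/10, 11/20, 1/10, 1/4]
  Y: [1/20, 2/5, 3/10, 1/4]
  Z: [1/4, 1/2, 1/5, 1/20]
  W: [1/20, 11/20, 3/20, 1/4]
P^2 =
  X: [3/40, 37/80, 93/400, 23/100]
  Y: [9/80, 19/40, 89/400, 19/100]
  Z: [41/400, 93/200, 89/400, 21/100]
  W: [33/400, 23/50, 19/80, 11/50]
P^3 =
  X: [401/4000, 469/1000, 909/4000, 407/2000]
  Y: [801/8000, 3741/8000, 907/4000, 411/2000]
  Z: [797/8000, 3753/8000, 903/4000, 411/2000]
  W: [813/8000, 3753/8000, 907/4000, 81/400]
P^4 =
  X: [8037/80000, 37463/80000, 2267/10000, 4091/20000]
  Y: [16057/160000, 74963/160000, 9059/40000, 4093/20000]
  Z: [16021/160000, 14987/32000, 9067/40000, 4097/20000]
  W: [16069/160000, 74927/160000, 1813/8000, 4093/20000]
P^5 =
  X: [160581/1600000, 29979/64000, 45311/200000, 10233/50000]
  Y: [321001/3200000, 11991/25600, 181267/800000, 40941/200000]
  Z: [321093/3200000, 1498927/3200000, 181263/800000, 40933/200000]
  W: [321109/3200000, 1498959/3200000, 181243/800000, 8187/40000]

(P^5)[Z -> X] = 321093/3200000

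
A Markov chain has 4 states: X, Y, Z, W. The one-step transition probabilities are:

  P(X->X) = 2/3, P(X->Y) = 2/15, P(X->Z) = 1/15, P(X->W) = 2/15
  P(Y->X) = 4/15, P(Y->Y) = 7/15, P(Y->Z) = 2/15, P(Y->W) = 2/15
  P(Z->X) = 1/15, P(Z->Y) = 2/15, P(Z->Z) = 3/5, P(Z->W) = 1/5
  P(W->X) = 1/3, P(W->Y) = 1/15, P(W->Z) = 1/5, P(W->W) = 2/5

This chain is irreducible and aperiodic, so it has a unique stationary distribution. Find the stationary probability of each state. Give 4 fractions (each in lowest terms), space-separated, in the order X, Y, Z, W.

The stationary distribution satisfies pi = pi * P, i.e.:
  pi_X = 2/3*pi_X + 4/15*pi_Y + 1/15*pi_Z + 1/3*pi_W
  pi_Y = 2/15*pi_X + 7/15*pi_Y + 2/15*pi_Z + 1/15*pi_W
  pi_Z = 1/15*pi_X + 2/15*pi_Y + 3/5*pi_Z + 1/5*pi_W
  pi_W = 2/15*pi_X + 2/15*pi_Y + 1/5*pi_Z + 2/5*pi_W
with normalization: pi_X + pi_Y + pi_Z + pi_W = 1.

Using the first 3 balance equations plus normalization, the linear system A*pi = b is:
  [-1/3, 4/15, 1/15, 1/3] . pi = 0
  [2/15, -8/15, 2/15, 1/15] . pi = 0
  [1/15, 2/15, -2/5, 1/5] . pi = 0
  [1, 1, 1, 1] . pi = 1

Solving yields:
  pi_X = 294/751
  pi_Y = 135/751
  pi_Z = 170/751
  pi_W = 152/751

Verification (pi * P):
  294/751*2/3 + 135/751*4/15 + 170/751*1/15 + 152/751*1/3 = 294/751 = pi_X  (ok)
  294/751*2/15 + 135/751*7/15 + 170/751*2/15 + 152/751*1/15 = 135/751 = pi_Y  (ok)
  294/751*1/15 + 135/751*2/15 + 170/751*3/5 + 152/751*1/5 = 170/751 = pi_Z  (ok)
  294/751*2/15 + 135/751*2/15 + 170/751*1/5 + 152/751*2/5 = 152/751 = pi_W  (ok)

Answer: 294/751 135/751 170/751 152/751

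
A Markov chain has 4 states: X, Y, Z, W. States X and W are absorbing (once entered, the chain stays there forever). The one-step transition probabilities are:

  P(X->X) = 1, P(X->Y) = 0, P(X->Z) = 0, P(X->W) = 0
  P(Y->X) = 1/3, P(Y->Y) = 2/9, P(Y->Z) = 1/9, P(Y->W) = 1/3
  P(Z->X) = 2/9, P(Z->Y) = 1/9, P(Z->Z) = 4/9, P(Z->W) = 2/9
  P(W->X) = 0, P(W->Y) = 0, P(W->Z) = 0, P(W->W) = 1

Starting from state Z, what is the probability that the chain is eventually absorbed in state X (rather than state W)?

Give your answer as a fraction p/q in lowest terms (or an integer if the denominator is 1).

Answer: 1/2

Derivation:
Let a_i = P(absorbed in X | start in state i).
Boundary conditions: a_X = 1, a_W = 0.
For each transient state i, a_i = sum_j P(i->j) * a_j:
  a_Y = 1/3*a_X + 2/9*a_Y + 1/9*a_Z + 1/3*a_W
  a_Z = 2/9*a_X + 1/9*a_Y + 4/9*a_Z + 2/9*a_W

Substituting a_X = 1 and a_W = 0, rearrange to (I - Q) a = r where r[i] = P(i -> X):
  [7/9, -1/9] . (a_Y, a_Z) = 1/3
  [-1/9, 5/9] . (a_Y, a_Z) = 2/9

Solving yields:
  a_Y = 1/2
  a_Z = 1/2

Starting state is Z, so the absorption probability is a_Z = 1/2.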